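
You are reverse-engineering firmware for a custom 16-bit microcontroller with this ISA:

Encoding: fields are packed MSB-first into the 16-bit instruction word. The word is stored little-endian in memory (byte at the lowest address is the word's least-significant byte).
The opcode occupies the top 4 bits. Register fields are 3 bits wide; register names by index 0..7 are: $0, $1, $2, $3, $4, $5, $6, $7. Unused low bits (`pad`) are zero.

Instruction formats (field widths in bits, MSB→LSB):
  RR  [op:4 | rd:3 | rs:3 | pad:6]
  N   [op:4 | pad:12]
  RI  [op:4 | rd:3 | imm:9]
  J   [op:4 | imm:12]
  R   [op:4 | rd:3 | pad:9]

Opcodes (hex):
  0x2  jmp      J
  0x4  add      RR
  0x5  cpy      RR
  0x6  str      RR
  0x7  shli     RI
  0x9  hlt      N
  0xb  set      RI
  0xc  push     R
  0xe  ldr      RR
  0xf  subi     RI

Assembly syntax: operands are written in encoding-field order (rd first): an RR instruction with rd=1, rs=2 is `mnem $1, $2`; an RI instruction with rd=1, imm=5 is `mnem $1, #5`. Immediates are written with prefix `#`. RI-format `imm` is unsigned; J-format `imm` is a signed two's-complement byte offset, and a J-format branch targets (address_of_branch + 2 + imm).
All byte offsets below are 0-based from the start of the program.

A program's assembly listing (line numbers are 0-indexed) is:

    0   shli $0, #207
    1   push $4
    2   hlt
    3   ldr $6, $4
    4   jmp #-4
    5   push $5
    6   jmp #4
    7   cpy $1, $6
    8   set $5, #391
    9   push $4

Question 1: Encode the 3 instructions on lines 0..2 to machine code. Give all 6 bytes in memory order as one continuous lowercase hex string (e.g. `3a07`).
cf7000c80090

0. shli fields op=0x7:4|rd=0:3|imm=207:9 → word 70cfh → cf 70
1. push fields op=0xc:4|rd=4:3|pad=0:9 → word c800h → 00 c8
2. hlt fields op=0x9:4|pad=0:12 → word 9000h → 00 90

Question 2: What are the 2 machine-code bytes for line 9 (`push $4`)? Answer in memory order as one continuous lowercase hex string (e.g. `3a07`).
00c8

L9: push op=0xc:4|rd=4:3|pad=0:9 ⇒ 0xc800 ⇒ little 00 c8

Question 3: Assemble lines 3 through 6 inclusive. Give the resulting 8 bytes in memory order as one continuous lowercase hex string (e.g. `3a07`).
00edfc2f00ca0420

L3: ldr op=0xe:4|rd=6:3|rs=4:3|pad=0:6 ⇒ 0xed00 ⇒ little 00 ed
L4: jmp op=0x2:4|imm=-4:12 ⇒ 0x2ffc ⇒ little fc 2f
L5: push op=0xc:4|rd=5:3|pad=0:9 ⇒ 0xca00 ⇒ little 00 ca
L6: jmp op=0x2:4|imm=4:12 ⇒ 0x2004 ⇒ little 04 20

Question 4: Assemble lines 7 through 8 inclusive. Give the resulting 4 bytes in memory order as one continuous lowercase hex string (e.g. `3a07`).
L7: cpy op=0x5:4|rd=1:3|rs=6:3|pad=0:6 ⇒ 0x5380 ⇒ little 80 53
L8: set op=0xb:4|rd=5:3|imm=391:9 ⇒ 0xbb87 ⇒ little 87 bb

805387bb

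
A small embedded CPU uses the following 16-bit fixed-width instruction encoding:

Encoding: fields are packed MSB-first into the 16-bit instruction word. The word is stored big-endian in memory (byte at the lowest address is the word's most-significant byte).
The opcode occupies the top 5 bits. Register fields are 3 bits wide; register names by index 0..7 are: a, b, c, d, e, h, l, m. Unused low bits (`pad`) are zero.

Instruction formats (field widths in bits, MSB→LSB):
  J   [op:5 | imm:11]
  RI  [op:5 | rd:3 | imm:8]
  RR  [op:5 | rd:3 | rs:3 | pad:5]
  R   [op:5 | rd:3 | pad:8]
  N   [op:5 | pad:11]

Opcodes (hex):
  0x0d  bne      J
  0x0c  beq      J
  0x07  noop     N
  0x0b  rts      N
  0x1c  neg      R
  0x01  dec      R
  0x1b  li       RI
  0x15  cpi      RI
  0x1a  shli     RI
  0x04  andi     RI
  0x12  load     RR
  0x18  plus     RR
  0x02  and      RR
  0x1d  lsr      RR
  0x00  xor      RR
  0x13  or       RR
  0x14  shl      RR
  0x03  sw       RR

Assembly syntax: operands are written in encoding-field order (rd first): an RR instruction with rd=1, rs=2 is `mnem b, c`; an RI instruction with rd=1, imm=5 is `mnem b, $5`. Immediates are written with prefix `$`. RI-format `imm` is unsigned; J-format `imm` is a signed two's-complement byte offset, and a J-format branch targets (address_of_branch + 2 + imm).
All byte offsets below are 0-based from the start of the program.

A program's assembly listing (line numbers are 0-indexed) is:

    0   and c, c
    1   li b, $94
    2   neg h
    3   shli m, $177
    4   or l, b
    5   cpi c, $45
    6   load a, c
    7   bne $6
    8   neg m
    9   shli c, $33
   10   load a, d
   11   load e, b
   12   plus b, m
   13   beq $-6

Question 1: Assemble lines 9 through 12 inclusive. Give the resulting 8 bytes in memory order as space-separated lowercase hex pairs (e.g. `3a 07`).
d2 21 90 60 94 20 c1 e0

L9: shli op=0x1a:5|rd=2:3|imm=33:8 ⇒ 0xd221 ⇒ big d2 21
L10: load op=0x12:5|rd=0:3|rs=3:3|pad=0:5 ⇒ 0x9060 ⇒ big 90 60
L11: load op=0x12:5|rd=4:3|rs=1:3|pad=0:5 ⇒ 0x9420 ⇒ big 94 20
L12: plus op=0x18:5|rd=1:3|rs=7:3|pad=0:5 ⇒ 0xc1e0 ⇒ big c1 e0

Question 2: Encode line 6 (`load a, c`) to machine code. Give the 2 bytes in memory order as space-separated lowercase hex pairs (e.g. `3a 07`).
90 40

L6: load op=0x12:5|rd=0:3|rs=2:3|pad=0:5 ⇒ 0x9040 ⇒ big 90 40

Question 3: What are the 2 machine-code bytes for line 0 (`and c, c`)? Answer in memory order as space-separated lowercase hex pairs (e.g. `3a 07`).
L0: and op=0x2:5|rd=2:3|rs=2:3|pad=0:5 ⇒ 0x1240 ⇒ big 12 40

12 40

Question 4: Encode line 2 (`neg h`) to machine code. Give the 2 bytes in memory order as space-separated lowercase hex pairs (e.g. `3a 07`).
e5 00

2. neg fields op=0x1c:5|rd=5:3|pad=0:8 → word e500h → e5 00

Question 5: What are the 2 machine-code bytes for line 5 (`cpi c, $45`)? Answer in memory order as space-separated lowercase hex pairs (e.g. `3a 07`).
aa 2d

L5: cpi op=0x15:5|rd=2:3|imm=45:8 ⇒ 0xaa2d ⇒ big aa 2d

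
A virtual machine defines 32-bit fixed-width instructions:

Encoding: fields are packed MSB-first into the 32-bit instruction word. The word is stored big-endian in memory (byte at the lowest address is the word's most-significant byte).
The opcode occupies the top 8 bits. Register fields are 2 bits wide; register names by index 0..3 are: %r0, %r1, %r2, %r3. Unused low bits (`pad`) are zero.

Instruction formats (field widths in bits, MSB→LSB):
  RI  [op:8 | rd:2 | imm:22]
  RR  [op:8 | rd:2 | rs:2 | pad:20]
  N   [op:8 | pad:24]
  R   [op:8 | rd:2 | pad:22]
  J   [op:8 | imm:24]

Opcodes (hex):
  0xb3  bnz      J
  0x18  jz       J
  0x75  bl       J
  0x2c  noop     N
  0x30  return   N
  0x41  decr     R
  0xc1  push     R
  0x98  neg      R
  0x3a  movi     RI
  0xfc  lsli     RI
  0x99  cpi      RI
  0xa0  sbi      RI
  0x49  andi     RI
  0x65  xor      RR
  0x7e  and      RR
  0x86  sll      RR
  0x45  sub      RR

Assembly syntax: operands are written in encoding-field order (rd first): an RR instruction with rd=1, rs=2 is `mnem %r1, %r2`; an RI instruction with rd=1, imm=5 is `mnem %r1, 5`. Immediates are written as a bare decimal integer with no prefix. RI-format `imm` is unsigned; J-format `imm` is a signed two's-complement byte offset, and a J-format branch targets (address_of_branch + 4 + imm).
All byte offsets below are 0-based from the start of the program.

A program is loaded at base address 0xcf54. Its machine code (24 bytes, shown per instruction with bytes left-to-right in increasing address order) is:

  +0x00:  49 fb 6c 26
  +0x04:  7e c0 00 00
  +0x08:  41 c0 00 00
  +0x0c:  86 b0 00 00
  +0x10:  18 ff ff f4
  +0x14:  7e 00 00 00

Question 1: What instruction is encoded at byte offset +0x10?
jz -12

+0x10: 18 ff ff f4 ⇒ word 0x18fffff4 (big)
  opcode bits[31:24]=0x18: jz/J
  imm@[23:0]=0xfffff4 (s24→-12) ⇒ -12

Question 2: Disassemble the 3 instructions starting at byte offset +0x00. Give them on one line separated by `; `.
[00] 49 fb 6c 26 → 0x49fb6c26
  top 8b → 0x49 → andi [RI]
  rd: (w>>22)&0x3=0x3 → %r3
  imm: (w>>0)&0x3fffff=0x3b6c26 → 3894310
[04] 7e c0 00 00 → 0x7ec00000
  top 8b → 0x7e → and [RR]
  rd: (w>>22)&0x3=0x3 → %r3
  rs: (w>>20)&0x3=0x0 → %r0
[08] 41 c0 00 00 → 0x41c00000
  top 8b → 0x41 → decr [R]
  rd: (w>>22)&0x3=0x3 → %r3

andi %r3, 3894310; and %r3, %r0; decr %r3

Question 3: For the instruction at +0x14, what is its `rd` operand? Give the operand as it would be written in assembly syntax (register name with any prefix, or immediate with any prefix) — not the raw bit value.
+0x14: 7e 00 00 00 ⇒ word 0x7e000000 (big)
  top 8b → 0x7e → and [RR]
  rd: (w>>22)&0x3=0x0 → %r0
  rs: (w>>20)&0x3=0x0 → %r0

%r0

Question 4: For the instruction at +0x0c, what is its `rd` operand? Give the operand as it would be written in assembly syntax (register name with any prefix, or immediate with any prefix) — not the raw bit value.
off 0x0c: read 86 b0 00 00 as big → 0x86b00000
  op=0x86b00000>>24=0x86 ⇒ sll (RR)
  [23:22] rd=2 = %r2
  [21:20] rs=3 = %r3

%r2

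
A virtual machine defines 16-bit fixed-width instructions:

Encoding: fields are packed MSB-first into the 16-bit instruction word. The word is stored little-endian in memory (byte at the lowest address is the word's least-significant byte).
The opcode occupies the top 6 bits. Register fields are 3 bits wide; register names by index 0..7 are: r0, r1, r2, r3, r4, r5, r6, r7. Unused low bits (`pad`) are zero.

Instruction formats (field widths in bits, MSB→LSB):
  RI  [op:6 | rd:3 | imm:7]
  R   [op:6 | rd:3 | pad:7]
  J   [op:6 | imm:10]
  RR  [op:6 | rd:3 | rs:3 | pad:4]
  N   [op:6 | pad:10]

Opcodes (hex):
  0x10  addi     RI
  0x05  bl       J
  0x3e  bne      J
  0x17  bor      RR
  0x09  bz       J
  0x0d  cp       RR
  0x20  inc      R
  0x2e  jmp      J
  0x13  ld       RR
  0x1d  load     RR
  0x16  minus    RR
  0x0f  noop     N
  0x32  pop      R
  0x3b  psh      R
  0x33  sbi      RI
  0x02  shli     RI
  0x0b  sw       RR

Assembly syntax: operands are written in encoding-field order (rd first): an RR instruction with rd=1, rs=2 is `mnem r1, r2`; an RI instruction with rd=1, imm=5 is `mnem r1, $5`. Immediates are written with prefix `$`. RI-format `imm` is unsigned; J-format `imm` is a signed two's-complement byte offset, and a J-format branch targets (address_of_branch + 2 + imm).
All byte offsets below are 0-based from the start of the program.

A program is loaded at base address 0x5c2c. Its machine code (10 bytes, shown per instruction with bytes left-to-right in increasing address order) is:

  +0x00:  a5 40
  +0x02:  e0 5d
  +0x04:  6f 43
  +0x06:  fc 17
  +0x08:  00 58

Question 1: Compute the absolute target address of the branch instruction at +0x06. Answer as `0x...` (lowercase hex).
0x5c30

+0x06: fc 17 ⇒ word 0x17fc (little)
  op=0x17fc>>10=0x5 ⇒ bl (J)
  imm@[9:0]=0x3fc (s10→-4) ⇒ $-4
  target = base 0x5c2c + off 0x06 + 2 + imm -4 = 0x5c30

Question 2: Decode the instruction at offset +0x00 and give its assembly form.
[00] a5 40 → 0x40a5
  op=0x40a5>>10=0x10 ⇒ addi (RI)
  [9:7] rd=1 = r1
  [6:0] imm=37 = $37

addi r1, $37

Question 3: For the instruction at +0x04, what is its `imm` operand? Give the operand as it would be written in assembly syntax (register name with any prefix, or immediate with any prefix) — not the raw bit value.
off 0x04: read 6f 43 as little → 0x436f
  opcode bits[15:10]=0x10: addi/RI
  rd@[9:7]=0x6 ⇒ r6
  imm@[6:0]=0x6f ⇒ $111

$111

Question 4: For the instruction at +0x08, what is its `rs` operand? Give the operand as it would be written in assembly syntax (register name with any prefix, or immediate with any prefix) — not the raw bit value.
r0

off 0x08: read 00 58 as little → 0x5800
  top 6b → 0x16 → minus [RR]
  [9:7] rd=0 = r0
  [6:4] rs=0 = r0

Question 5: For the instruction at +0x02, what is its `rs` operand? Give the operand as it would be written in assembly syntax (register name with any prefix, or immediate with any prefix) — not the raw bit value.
off 0x02: read e0 5d as little → 0x5de0
  opcode bits[15:10]=0x17: bor/RR
  [9:7] rd=3 = r3
  [6:4] rs=6 = r6

r6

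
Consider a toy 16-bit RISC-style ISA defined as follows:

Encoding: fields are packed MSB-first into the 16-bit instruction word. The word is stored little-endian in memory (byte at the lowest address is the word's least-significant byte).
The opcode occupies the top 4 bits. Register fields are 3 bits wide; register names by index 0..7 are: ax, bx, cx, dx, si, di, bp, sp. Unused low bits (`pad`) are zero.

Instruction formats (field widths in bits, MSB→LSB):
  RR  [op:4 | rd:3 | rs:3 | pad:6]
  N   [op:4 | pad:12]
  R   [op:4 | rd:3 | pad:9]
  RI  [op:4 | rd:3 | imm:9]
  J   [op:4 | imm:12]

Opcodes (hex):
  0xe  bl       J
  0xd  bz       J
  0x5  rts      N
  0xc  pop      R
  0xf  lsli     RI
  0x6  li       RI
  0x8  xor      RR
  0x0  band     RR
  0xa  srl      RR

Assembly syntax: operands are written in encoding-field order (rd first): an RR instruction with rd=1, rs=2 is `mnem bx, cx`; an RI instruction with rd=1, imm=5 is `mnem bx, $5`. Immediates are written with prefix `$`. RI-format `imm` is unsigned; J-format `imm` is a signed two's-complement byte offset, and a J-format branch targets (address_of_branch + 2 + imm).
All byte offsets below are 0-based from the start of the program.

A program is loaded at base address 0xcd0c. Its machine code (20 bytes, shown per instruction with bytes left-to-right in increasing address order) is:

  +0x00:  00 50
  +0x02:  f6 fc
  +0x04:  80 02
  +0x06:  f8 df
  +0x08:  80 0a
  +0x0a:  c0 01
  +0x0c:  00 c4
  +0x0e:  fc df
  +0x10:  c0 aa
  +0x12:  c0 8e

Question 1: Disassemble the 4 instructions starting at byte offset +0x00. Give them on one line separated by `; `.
[00] 00 50 → 0x5000
  top 4b → 0x5 → rts [N]
[02] f6 fc → 0xfcf6
  top 4b → 0xf → lsli [RI]
  rd: (w>>9)&0x7=0x6 → bp
  imm: (w>>0)&0x1ff=0xf6 → $246
[04] 80 02 → 0x0280
  top 4b → 0x0 → band [RR]
  rd: (w>>9)&0x7=0x1 → bx
  rs: (w>>6)&0x7=0x2 → cx
[06] f8 df → 0xdff8
  top 4b → 0xd → bz [J]
  imm: (w>>0)&0xfff=0xff8 (s12→-8) → $-8

rts; lsli bp, $246; band bx, cx; bz $-8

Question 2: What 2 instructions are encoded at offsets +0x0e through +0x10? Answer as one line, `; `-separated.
@+0e  little-endian(fc df) = 0xdffc
  top 4b → 0xd → bz [J]
  imm: (w>>0)&0xfff=0xffc (s12→-4) → $-4
@+10  little-endian(c0 aa) = 0xaac0
  top 4b → 0xa → srl [RR]
  rd: (w>>9)&0x7=0x5 → di
  rs: (w>>6)&0x7=0x3 → dx

bz $-4; srl di, dx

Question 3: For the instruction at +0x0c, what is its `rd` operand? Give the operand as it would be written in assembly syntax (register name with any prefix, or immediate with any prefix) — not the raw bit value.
[0c] 00 c4 → 0xc400
  top 4b → 0xc → pop [R]
  rd: (w>>9)&0x7=0x2 → cx

cx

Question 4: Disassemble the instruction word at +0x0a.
band ax, sp

+0x0a: c0 01 ⇒ word 0x01c0 (little)
  op=0x01c0>>12=0x0 ⇒ band (RR)
  rd@[11:9]=0x0 ⇒ ax
  rs@[8:6]=0x7 ⇒ sp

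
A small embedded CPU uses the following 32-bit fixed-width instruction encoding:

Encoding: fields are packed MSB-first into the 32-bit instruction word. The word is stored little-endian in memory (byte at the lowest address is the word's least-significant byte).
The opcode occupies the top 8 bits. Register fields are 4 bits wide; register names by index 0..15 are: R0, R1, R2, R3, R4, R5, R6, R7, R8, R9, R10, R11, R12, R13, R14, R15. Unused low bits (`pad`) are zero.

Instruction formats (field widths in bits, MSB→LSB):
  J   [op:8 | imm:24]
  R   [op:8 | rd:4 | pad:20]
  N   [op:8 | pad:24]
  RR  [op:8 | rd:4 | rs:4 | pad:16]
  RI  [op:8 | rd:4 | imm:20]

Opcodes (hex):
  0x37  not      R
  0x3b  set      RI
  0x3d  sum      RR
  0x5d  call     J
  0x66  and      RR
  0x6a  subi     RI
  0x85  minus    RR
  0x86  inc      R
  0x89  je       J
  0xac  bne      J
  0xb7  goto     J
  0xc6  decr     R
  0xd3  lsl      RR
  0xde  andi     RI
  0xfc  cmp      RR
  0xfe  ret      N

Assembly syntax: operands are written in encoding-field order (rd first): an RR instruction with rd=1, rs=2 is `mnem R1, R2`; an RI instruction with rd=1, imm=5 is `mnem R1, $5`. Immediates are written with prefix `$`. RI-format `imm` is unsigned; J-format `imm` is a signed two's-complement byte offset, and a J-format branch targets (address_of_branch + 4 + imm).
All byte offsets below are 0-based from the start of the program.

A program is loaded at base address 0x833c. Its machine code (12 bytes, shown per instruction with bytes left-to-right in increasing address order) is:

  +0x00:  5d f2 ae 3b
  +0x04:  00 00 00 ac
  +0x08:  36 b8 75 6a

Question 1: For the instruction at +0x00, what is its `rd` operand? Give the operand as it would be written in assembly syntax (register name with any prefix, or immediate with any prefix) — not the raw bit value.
R10

@+00  little-endian(5d f2 ae 3b) = 0x3baef25d
  top 8b → 0x3b → set [RI]
  rd: (w>>20)&0xf=0xa → R10
  imm: (w>>0)&0xfffff=0xef25d → $979549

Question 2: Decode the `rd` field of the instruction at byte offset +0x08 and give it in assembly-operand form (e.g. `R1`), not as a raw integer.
+0x08: 36 b8 75 6a ⇒ word 0x6a75b836 (little)
  op=0x6a75b836>>24=0x6a ⇒ subi (RI)
  rd: (w>>20)&0xf=0x7 → R7
  imm: (w>>0)&0xfffff=0x5b836 → $374838

R7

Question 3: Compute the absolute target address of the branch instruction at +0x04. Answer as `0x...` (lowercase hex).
0x8344

off 0x04: read 00 00 00 ac as little → 0xac000000
  top 8b → 0xac → bne [J]
  imm: (w>>0)&0xffffff=0x0 → $0
  target = base 0x833c + off 0x04 + 4 + imm 0 = 0x8344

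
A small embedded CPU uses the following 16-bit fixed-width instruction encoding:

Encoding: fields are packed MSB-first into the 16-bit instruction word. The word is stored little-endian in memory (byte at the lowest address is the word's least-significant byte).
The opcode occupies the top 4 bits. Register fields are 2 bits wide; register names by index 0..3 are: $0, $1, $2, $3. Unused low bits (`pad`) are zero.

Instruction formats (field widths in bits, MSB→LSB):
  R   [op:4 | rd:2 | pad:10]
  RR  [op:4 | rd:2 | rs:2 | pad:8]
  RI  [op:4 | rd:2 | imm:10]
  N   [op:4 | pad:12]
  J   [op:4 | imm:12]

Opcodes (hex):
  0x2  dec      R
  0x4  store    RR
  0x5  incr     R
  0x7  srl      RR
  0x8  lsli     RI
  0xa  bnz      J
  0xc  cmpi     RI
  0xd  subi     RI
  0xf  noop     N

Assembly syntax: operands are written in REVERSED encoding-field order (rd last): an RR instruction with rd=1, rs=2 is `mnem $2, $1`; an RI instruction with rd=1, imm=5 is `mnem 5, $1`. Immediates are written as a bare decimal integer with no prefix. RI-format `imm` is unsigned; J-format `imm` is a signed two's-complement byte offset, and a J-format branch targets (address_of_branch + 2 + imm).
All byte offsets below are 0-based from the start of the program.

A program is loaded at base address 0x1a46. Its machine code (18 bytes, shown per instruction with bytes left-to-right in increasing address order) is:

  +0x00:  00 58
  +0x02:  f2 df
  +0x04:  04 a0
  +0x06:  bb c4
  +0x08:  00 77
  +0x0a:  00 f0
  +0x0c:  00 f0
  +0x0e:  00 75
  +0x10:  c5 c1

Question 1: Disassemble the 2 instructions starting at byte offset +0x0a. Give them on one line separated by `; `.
noop; noop

+0x0a: 00 f0 ⇒ word 0xf000 (little)
  top 4b → 0xf → noop [N]
+0x0c: 00 f0 ⇒ word 0xf000 (little)
  top 4b → 0xf → noop [N]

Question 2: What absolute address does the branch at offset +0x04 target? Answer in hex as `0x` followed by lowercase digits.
0x1a50

@+04  little-endian(04 a0) = 0xa004
  top 4b → 0xa → bnz [J]
  imm: (w>>0)&0xfff=0x4 → 4
  target = base 0x1a46 + off 0x04 + 2 + imm 4 = 0x1a50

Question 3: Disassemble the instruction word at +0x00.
@+00  little-endian(00 58) = 0x5800
  op=0x5800>>12=0x5 ⇒ incr (R)
  rd: (w>>10)&0x3=0x2 → $2

incr $2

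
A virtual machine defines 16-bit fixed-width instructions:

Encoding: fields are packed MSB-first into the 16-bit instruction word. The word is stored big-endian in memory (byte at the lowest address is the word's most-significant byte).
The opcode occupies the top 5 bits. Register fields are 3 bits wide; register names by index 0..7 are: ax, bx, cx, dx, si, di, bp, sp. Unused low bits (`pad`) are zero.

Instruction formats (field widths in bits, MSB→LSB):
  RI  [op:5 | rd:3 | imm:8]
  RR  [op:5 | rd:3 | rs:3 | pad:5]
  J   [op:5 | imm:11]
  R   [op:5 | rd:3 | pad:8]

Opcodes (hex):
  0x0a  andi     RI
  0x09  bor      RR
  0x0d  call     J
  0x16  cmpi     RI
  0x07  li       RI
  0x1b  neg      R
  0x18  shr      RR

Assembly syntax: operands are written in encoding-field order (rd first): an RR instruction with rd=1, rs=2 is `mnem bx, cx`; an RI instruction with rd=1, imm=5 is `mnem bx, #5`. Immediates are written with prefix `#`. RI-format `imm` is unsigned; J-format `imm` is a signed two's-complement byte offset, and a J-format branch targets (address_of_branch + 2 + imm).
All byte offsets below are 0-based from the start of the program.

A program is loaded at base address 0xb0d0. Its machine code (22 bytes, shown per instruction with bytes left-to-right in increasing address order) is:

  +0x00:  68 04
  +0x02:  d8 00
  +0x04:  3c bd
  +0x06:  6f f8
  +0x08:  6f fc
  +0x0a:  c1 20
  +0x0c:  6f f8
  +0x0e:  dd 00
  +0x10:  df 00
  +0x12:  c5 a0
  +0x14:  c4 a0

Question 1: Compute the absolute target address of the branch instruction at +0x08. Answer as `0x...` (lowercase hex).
0xb0d6

[08] 6f fc → 0x6ffc
  opcode bits[15:11]=0xd: call/J
  imm: (w>>0)&0x7ff=0x7fc (s11→-4) → #-4
  target = base 0xb0d0 + off 0x08 + 2 + imm -4 = 0xb0d6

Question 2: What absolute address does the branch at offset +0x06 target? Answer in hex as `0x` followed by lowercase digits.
0xb0d0

+0x06: 6f f8 ⇒ word 0x6ff8 (big)
  op=0x6ff8>>11=0xd ⇒ call (J)
  [10:0] imm=2040 (s11→-8) = #-8
  target = base 0xb0d0 + off 0x06 + 2 + imm -8 = 0xb0d0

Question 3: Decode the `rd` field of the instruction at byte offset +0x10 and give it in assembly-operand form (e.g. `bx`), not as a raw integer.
sp

@+10  big-endian(df 00) = 0xdf00
  opcode bits[15:11]=0x1b: neg/R
  [10:8] rd=7 = sp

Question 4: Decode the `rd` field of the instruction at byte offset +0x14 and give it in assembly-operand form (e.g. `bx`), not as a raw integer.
si

+0x14: c4 a0 ⇒ word 0xc4a0 (big)
  op=0xc4a0>>11=0x18 ⇒ shr (RR)
  rd: (w>>8)&0x7=0x4 → si
  rs: (w>>5)&0x7=0x5 → di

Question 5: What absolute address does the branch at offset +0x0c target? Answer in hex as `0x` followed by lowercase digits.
0xb0d6

+0x0c: 6f f8 ⇒ word 0x6ff8 (big)
  opcode bits[15:11]=0xd: call/J
  [10:0] imm=2040 (s11→-8) = #-8
  target = base 0xb0d0 + off 0x0c + 2 + imm -8 = 0xb0d6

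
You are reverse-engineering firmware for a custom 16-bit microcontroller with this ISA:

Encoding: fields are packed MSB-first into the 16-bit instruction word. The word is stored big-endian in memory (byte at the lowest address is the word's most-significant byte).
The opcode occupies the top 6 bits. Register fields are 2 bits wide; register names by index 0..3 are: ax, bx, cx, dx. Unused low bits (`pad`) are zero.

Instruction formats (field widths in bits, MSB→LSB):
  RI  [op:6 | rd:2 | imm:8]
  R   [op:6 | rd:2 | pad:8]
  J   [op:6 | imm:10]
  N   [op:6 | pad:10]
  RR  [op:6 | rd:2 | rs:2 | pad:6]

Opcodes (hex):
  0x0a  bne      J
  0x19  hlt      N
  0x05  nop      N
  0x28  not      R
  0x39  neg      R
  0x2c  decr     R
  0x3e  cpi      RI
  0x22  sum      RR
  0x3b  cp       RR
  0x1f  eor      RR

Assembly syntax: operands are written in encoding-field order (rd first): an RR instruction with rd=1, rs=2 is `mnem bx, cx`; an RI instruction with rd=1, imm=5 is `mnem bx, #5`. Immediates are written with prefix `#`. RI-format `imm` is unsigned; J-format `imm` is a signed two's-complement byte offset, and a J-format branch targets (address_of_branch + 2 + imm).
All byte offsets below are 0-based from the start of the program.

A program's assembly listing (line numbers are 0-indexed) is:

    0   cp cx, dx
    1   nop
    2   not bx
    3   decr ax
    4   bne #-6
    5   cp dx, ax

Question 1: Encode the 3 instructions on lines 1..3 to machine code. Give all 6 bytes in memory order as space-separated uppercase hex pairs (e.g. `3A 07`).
14 00 A1 00 B0 00

L1: nop op=0x5:6|pad=0:10 ⇒ 0x1400 ⇒ big 14 00
L2: not op=0x28:6|rd=1:2|pad=0:8 ⇒ 0xa100 ⇒ big a1 00
L3: decr op=0x2c:6|rd=0:2|pad=0:8 ⇒ 0xb000 ⇒ big b0 00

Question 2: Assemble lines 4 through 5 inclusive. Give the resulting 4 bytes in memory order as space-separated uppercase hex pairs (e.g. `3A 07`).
line 4 (bne): pack op=0xa:6|imm=-6:10 = 0x2bfa; big→ 2b fa
line 5 (cp): pack op=0x3b:6|rd=3:2|rs=0:2|pad=0:6 = 0xef00; big→ ef 00

2B FA EF 00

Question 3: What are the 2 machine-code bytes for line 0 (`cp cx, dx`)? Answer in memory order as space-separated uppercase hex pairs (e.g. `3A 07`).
line 0 (cp): pack op=0x3b:6|rd=2:2|rs=3:2|pad=0:6 = 0xeec0; big→ ee c0

EE C0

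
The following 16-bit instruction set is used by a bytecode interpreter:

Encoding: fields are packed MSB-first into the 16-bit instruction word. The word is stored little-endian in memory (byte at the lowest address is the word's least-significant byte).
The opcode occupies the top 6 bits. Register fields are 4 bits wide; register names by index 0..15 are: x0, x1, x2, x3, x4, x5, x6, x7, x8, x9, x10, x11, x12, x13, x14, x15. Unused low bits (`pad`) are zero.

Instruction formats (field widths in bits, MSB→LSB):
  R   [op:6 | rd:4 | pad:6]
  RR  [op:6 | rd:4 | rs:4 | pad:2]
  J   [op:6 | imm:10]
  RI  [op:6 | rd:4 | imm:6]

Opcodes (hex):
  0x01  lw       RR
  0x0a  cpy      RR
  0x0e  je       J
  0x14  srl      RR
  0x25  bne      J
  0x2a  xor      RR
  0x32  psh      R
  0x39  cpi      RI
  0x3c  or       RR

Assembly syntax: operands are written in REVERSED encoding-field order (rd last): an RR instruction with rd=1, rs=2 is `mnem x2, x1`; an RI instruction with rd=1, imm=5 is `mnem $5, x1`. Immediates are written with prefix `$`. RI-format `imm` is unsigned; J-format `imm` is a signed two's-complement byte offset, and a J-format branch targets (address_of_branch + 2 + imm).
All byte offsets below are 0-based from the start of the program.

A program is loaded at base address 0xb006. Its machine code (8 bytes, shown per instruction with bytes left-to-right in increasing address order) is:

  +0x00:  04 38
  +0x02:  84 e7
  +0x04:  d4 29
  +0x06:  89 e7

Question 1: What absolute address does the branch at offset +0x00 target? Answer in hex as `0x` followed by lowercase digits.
0xb00c

+0x00: 04 38 ⇒ word 0x3804 (little)
  opcode bits[15:10]=0xe: je/J
  [9:0] imm=4 = $4
  target = base 0xb006 + off 0x00 + 2 + imm 4 = 0xb00c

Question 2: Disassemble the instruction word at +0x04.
[04] d4 29 → 0x29d4
  top 6b → 0xa → cpy [RR]
  [9:6] rd=7 = x7
  [5:2] rs=5 = x5

cpy x5, x7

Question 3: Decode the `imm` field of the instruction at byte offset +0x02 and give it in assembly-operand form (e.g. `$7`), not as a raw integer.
off 0x02: read 84 e7 as little → 0xe784
  opcode bits[15:10]=0x39: cpi/RI
  rd: (w>>6)&0xf=0xe → x14
  imm: (w>>0)&0x3f=0x4 → $4

$4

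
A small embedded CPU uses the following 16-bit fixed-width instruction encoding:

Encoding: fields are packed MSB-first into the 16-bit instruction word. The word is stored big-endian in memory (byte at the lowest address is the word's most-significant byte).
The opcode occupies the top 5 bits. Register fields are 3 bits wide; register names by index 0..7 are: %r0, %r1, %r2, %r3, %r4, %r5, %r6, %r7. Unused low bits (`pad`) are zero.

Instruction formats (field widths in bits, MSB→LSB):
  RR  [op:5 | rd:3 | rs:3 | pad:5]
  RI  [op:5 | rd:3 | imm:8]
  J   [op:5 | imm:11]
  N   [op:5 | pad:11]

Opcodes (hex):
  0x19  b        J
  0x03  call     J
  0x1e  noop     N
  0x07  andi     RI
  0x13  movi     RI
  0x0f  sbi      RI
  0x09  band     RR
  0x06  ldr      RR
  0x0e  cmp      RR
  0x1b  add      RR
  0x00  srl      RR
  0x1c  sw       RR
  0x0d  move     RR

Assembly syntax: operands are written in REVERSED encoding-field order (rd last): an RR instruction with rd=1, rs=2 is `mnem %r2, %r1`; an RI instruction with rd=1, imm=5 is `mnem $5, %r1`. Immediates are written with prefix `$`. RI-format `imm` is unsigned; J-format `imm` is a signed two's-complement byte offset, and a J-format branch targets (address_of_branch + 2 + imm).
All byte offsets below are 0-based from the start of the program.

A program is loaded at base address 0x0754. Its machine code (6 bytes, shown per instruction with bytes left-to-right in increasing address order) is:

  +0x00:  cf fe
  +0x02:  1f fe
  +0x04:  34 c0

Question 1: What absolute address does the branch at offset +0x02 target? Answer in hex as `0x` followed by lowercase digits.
off 0x02: read 1f fe as big → 0x1ffe
  opcode bits[15:11]=0x3: call/J
  imm: (w>>0)&0x7ff=0x7fe (s11→-2) → $-2
  target = base 0x0754 + off 0x02 + 2 + imm -2 = 0x0756

0x0756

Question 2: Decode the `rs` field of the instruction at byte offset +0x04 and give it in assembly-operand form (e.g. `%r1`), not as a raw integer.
[04] 34 c0 → 0x34c0
  op=0x34c0>>11=0x6 ⇒ ldr (RR)
  rd: (w>>8)&0x7=0x4 → %r4
  rs: (w>>5)&0x7=0x6 → %r6

%r6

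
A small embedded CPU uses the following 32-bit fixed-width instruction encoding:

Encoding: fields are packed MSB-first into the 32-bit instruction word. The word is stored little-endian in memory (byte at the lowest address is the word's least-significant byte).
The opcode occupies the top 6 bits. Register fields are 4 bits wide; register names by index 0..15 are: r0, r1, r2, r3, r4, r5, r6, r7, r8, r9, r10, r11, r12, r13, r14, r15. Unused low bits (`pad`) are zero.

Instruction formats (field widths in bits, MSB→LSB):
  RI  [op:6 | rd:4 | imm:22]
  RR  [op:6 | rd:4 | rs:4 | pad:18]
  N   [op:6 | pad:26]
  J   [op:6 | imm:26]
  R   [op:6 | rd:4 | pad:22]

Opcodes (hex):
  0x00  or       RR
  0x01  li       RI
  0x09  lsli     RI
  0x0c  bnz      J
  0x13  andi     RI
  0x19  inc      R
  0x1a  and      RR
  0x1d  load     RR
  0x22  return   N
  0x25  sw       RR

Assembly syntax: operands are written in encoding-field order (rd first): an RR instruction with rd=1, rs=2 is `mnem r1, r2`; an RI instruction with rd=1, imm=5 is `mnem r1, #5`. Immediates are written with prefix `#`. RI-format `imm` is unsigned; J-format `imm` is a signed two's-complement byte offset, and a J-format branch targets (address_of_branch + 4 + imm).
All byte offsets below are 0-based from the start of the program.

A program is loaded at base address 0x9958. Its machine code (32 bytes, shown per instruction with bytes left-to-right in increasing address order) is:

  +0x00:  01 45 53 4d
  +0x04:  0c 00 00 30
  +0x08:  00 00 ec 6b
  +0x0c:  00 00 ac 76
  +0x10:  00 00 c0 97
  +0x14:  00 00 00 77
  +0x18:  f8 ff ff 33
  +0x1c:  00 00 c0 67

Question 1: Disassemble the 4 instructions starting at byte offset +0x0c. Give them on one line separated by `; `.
[0c] 00 00 ac 76 → 0x76ac0000
  op=0x76ac0000>>26=0x1d ⇒ load (RR)
  rd@[25:22]=0xa ⇒ r10
  rs@[21:18]=0xb ⇒ r11
[10] 00 00 c0 97 → 0x97c00000
  op=0x97c00000>>26=0x25 ⇒ sw (RR)
  rd@[25:22]=0xf ⇒ r15
  rs@[21:18]=0x0 ⇒ r0
[14] 00 00 00 77 → 0x77000000
  op=0x77000000>>26=0x1d ⇒ load (RR)
  rd@[25:22]=0xc ⇒ r12
  rs@[21:18]=0x0 ⇒ r0
[18] f8 ff ff 33 → 0x33fffff8
  op=0x33fffff8>>26=0xc ⇒ bnz (J)
  imm@[25:0]=0x3fffff8 (s26→-8) ⇒ #-8

load r10, r11; sw r15, r0; load r12, r0; bnz #-8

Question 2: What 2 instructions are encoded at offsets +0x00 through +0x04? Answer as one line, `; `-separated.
andi r5, #1262849; bnz #12

@+00  little-endian(01 45 53 4d) = 0x4d534501
  op=0x4d534501>>26=0x13 ⇒ andi (RI)
  rd@[25:22]=0x5 ⇒ r5
  imm@[21:0]=0x134501 ⇒ #1262849
@+04  little-endian(0c 00 00 30) = 0x3000000c
  op=0x3000000c>>26=0xc ⇒ bnz (J)
  imm@[25:0]=0xc ⇒ #12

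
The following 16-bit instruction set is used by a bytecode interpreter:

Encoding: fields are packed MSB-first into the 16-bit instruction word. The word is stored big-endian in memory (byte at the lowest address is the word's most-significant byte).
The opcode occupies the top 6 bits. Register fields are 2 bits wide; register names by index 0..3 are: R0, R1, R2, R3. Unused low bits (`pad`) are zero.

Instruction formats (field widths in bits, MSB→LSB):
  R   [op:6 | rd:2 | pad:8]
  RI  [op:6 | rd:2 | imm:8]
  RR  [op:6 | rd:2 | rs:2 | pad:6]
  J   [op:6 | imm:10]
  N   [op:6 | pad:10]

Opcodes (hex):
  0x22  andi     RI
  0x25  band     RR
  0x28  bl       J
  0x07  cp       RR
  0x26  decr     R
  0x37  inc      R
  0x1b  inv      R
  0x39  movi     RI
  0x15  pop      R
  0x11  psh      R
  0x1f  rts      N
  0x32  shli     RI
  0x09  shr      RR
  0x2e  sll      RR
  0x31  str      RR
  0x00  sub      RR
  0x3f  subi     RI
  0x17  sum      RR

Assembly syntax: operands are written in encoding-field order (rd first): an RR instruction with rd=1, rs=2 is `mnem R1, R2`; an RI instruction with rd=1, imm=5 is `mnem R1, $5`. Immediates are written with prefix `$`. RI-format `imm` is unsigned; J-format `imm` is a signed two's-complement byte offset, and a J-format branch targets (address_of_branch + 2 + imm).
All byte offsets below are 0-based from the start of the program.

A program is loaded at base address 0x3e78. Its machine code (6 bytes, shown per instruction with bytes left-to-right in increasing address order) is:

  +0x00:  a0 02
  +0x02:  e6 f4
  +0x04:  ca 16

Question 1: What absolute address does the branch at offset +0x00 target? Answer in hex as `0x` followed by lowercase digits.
0x3e7c

@+00  big-endian(a0 02) = 0xa002
  op=0xa002>>10=0x28 ⇒ bl (J)
  imm@[9:0]=0x2 ⇒ $2
  target = base 0x3e78 + off 0x00 + 2 + imm 2 = 0x3e7c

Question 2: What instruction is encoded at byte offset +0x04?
off 0x04: read ca 16 as big → 0xca16
  opcode bits[15:10]=0x32: shli/RI
  rd: (w>>8)&0x3=0x2 → R2
  imm: (w>>0)&0xff=0x16 → $22

shli R2, $22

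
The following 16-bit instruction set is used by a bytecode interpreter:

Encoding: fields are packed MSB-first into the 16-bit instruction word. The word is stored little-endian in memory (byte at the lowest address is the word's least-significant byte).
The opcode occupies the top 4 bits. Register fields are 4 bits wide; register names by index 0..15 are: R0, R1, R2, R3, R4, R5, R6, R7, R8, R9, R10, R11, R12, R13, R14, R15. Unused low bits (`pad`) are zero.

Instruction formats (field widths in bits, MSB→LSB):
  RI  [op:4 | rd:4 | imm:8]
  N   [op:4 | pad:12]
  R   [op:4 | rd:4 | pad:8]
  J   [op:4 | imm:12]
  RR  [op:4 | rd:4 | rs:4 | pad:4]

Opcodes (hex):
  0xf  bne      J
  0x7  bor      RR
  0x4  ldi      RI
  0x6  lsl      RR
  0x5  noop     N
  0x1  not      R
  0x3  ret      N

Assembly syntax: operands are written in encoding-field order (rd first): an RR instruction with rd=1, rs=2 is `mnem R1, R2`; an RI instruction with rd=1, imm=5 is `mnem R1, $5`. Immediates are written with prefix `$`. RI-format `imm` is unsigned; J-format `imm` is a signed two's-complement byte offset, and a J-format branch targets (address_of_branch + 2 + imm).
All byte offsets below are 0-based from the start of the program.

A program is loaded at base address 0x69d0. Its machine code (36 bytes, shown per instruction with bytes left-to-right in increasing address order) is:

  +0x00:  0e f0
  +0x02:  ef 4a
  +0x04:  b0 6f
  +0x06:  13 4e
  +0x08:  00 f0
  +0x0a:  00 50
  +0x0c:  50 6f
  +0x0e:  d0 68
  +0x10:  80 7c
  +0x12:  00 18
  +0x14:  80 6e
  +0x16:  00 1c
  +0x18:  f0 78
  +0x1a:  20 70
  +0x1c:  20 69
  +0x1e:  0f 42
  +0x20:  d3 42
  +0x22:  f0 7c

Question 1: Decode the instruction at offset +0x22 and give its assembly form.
bor R12, R15

[22] f0 7c → 0x7cf0
  opcode bits[15:12]=0x7: bor/RR
  [11:8] rd=12 = R12
  [7:4] rs=15 = R15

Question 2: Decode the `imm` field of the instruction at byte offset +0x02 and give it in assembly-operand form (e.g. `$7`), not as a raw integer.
off 0x02: read ef 4a as little → 0x4aef
  top 4b → 0x4 → ldi [RI]
  rd@[11:8]=0xa ⇒ R10
  imm@[7:0]=0xef ⇒ $239

$239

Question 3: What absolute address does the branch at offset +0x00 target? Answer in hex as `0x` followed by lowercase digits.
0x69e0

[00] 0e f0 → 0xf00e
  top 4b → 0xf → bne [J]
  imm: (w>>0)&0xfff=0xe → $14
  target = base 0x69d0 + off 0x00 + 2 + imm 14 = 0x69e0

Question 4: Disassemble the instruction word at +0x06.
ldi R14, $19

off 0x06: read 13 4e as little → 0x4e13
  top 4b → 0x4 → ldi [RI]
  [11:8] rd=14 = R14
  [7:0] imm=19 = $19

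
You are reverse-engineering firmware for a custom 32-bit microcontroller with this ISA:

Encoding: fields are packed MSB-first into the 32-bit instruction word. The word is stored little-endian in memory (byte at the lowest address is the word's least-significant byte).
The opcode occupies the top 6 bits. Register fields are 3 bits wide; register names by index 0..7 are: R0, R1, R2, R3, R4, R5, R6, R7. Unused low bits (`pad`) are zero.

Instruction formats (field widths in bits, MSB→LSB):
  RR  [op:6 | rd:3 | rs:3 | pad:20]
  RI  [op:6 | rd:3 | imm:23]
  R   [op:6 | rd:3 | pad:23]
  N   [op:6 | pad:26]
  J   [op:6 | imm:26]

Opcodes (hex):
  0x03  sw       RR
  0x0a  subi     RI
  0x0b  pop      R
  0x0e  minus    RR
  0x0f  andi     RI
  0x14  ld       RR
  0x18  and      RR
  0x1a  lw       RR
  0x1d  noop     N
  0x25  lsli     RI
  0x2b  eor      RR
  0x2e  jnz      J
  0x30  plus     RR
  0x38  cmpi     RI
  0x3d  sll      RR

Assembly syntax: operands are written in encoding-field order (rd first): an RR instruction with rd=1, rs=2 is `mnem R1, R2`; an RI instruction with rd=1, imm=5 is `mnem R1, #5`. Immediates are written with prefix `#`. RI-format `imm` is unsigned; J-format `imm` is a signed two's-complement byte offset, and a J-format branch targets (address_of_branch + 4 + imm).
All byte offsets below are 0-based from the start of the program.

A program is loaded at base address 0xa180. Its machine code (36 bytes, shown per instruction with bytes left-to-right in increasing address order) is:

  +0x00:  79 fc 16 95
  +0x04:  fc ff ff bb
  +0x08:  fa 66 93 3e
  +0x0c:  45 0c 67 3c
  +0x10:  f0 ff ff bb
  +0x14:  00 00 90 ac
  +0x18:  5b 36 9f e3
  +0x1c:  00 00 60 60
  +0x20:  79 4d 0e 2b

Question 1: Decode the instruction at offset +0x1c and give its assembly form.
and R0, R6

+0x1c: 00 00 60 60 ⇒ word 0x60600000 (little)
  opcode bits[31:26]=0x18: and/RR
  rd: (w>>23)&0x7=0x0 → R0
  rs: (w>>20)&0x7=0x6 → R6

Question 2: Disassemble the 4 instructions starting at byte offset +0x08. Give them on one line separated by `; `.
off 0x08: read fa 66 93 3e as little → 0x3e9366fa
  op=0x3e9366fa>>26=0xf ⇒ andi (RI)
  rd@[25:23]=0x5 ⇒ R5
  imm@[22:0]=0x1366fa ⇒ #1271546
off 0x0c: read 45 0c 67 3c as little → 0x3c670c45
  op=0x3c670c45>>26=0xf ⇒ andi (RI)
  rd@[25:23]=0x0 ⇒ R0
  imm@[22:0]=0x670c45 ⇒ #6753349
off 0x10: read f0 ff ff bb as little → 0xbbfffff0
  op=0xbbfffff0>>26=0x2e ⇒ jnz (J)
  imm@[25:0]=0x3fffff0 (s26→-16) ⇒ #-16
off 0x14: read 00 00 90 ac as little → 0xac900000
  op=0xac900000>>26=0x2b ⇒ eor (RR)
  rd@[25:23]=0x1 ⇒ R1
  rs@[22:20]=0x1 ⇒ R1

andi R5, #1271546; andi R0, #6753349; jnz #-16; eor R1, R1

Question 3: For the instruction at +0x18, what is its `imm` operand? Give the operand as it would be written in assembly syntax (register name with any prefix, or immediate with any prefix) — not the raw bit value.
off 0x18: read 5b 36 9f e3 as little → 0xe39f365b
  op=0xe39f365b>>26=0x38 ⇒ cmpi (RI)
  rd@[25:23]=0x7 ⇒ R7
  imm@[22:0]=0x1f365b ⇒ #2045531

#2045531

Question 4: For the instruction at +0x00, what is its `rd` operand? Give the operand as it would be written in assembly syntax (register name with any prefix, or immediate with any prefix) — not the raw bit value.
R2

@+00  little-endian(79 fc 16 95) = 0x9516fc79
  op=0x9516fc79>>26=0x25 ⇒ lsli (RI)
  rd@[25:23]=0x2 ⇒ R2
  imm@[22:0]=0x16fc79 ⇒ #1506425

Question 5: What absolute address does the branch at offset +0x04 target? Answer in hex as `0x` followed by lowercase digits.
[04] fc ff ff bb → 0xbbfffffc
  op=0xbbfffffc>>26=0x2e ⇒ jnz (J)
  imm: (w>>0)&0x3ffffff=0x3fffffc (s26→-4) → #-4
  target = base 0xa180 + off 0x04 + 4 + imm -4 = 0xa184

0xa184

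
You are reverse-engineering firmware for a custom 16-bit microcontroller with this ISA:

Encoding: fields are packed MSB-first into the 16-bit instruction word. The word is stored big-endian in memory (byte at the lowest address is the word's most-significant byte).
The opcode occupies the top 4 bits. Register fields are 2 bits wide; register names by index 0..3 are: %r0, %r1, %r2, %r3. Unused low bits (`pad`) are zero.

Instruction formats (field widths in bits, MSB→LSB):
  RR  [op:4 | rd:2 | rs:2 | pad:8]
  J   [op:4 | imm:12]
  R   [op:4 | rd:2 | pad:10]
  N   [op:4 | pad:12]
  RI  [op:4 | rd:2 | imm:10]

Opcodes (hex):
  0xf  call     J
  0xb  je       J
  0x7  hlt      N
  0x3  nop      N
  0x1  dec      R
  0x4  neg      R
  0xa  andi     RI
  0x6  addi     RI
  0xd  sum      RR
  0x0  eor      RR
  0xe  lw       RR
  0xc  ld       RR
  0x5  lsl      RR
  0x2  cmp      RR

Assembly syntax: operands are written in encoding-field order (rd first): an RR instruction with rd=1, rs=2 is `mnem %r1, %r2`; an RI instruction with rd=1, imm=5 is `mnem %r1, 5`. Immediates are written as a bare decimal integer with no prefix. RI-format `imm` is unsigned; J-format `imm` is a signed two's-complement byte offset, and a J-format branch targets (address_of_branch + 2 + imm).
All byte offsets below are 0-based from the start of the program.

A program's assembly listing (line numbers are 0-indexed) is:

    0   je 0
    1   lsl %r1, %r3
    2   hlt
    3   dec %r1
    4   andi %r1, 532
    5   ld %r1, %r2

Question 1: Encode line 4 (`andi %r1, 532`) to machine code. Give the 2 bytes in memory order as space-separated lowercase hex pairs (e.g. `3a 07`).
a6 14

4. andi fields op=0xa:4|rd=1:2|imm=532:10 → word a614h → a6 14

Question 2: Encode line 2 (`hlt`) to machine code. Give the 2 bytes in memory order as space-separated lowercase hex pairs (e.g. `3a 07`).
line 2 (hlt): pack op=0x7:4|pad=0:12 = 0x7000; big→ 70 00

70 00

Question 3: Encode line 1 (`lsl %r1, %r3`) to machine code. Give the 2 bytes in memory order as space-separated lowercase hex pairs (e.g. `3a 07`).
57 00

1. lsl fields op=0x5:4|rd=1:2|rs=3:2|pad=0:8 → word 5700h → 57 00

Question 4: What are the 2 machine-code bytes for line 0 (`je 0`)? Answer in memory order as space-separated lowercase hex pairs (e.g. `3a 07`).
b0 00

L0: je op=0xb:4|imm=0:12 ⇒ 0xb000 ⇒ big b0 00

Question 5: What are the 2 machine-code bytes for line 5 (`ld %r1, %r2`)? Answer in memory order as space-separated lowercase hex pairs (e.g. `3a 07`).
5. ld fields op=0xc:4|rd=1:2|rs=2:2|pad=0:8 → word c600h → c6 00

c6 00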